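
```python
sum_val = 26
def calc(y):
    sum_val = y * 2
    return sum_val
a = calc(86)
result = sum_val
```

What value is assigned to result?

Step 1: Global sum_val = 26.
Step 2: calc(86) creates local sum_val = 86 * 2 = 172.
Step 3: Global sum_val unchanged because no global keyword. result = 26

The answer is 26.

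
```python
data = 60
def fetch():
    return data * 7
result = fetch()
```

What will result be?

Step 1: data = 60 is defined globally.
Step 2: fetch() looks up data from global scope = 60, then computes 60 * 7 = 420.
Step 3: result = 420

The answer is 420.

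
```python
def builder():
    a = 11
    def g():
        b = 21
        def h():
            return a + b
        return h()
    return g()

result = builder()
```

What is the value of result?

Step 1: builder() defines a = 11. g() defines b = 21.
Step 2: h() accesses both from enclosing scopes: a = 11, b = 21.
Step 3: result = 11 + 21 = 32

The answer is 32.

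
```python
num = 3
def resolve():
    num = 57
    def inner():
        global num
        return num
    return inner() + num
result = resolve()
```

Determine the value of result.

Step 1: Global num = 3. resolve() shadows with local num = 57.
Step 2: inner() uses global keyword, so inner() returns global num = 3.
Step 3: resolve() returns 3 + 57 = 60

The answer is 60.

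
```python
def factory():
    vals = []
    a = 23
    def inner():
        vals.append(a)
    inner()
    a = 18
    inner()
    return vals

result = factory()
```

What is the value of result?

Step 1: a = 23. inner() appends current a to vals.
Step 2: First inner(): appends 23. Then a = 18.
Step 3: Second inner(): appends 18 (closure sees updated a). result = [23, 18]

The answer is [23, 18].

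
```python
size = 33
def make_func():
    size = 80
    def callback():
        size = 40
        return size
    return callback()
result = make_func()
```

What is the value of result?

Step 1: Three scopes define size: global (33), make_func (80), callback (40).
Step 2: callback() has its own local size = 40, which shadows both enclosing and global.
Step 3: result = 40 (local wins in LEGB)

The answer is 40.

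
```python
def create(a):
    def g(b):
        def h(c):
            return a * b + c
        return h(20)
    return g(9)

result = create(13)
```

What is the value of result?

Step 1: a = 13, b = 9, c = 20.
Step 2: h() computes a * b + c = 13 * 9 + 20 = 137.
Step 3: result = 137

The answer is 137.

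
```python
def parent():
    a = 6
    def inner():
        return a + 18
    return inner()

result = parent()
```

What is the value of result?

Step 1: parent() defines a = 6.
Step 2: inner() reads a = 6 from enclosing scope, returns 6 + 18 = 24.
Step 3: result = 24

The answer is 24.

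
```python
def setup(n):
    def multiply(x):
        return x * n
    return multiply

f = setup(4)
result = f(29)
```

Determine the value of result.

Step 1: setup(4) returns multiply closure with n = 4.
Step 2: f(29) computes 29 * 4 = 116.
Step 3: result = 116

The answer is 116.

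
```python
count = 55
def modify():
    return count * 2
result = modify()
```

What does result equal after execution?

Step 1: count = 55 is defined globally.
Step 2: modify() looks up count from global scope = 55, then computes 55 * 2 = 110.
Step 3: result = 110

The answer is 110.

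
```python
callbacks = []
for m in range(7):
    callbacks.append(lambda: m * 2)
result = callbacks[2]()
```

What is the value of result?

Step 1: All lambdas reference the same variable m (late binding).
Step 2: After the loop, m = 6. Every lambda returns m * 2.
Step 3: callbacks[2]() = 6 * 2 = 12

The answer is 12.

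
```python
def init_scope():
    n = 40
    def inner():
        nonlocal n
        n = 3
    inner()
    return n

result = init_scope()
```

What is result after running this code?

Step 1: init_scope() sets n = 40.
Step 2: inner() uses nonlocal to reassign n = 3.
Step 3: result = 3

The answer is 3.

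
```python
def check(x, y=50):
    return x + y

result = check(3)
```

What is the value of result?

Step 1: check(3) uses default y = 50.
Step 2: Returns 3 + 50 = 53.
Step 3: result = 53

The answer is 53.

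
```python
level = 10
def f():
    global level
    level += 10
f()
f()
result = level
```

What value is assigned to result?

Step 1: level = 10.
Step 2: First f(): level = 10 + 10 = 20.
Step 3: Second f(): level = 20 + 10 = 30. result = 30

The answer is 30.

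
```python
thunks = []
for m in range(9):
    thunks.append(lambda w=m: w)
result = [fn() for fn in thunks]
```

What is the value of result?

Step 1: Default arg w=m captures m at each iteration.
Step 2: Each lambda has its own default: 0, 1, ..., 8.
Step 3: result = [0, 1, 2, 3, 4, 5, 6, 7, 8]

The answer is [0, 1, 2, 3, 4, 5, 6, 7, 8].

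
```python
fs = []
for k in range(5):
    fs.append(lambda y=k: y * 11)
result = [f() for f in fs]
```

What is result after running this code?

Step 1: Default arg y=k captures k at each iteration.
Step 2: fs[k] has y defaulting to k, returns k * 11.
Step 3: result = [0, 11, 22, 33, 44]

The answer is [0, 11, 22, 33, 44].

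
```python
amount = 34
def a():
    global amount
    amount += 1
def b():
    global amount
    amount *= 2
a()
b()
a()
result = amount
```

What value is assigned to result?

Step 1: amount = 34.
Step 2: a(): amount = 34 + 1 = 35.
Step 3: b(): amount = 35 * 2 = 70.
Step 4: a(): amount = 70 + 1 = 71

The answer is 71.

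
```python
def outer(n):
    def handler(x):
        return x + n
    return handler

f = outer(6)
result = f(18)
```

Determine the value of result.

Step 1: outer(6) creates a closure that captures n = 6.
Step 2: f(18) calls the closure with x = 18, returning 18 + 6 = 24.
Step 3: result = 24

The answer is 24.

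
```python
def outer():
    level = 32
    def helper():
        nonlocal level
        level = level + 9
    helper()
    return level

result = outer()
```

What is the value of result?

Step 1: outer() sets level = 32.
Step 2: helper() uses nonlocal to modify level in outer's scope: level = 32 + 9 = 41.
Step 3: outer() returns the modified level = 41

The answer is 41.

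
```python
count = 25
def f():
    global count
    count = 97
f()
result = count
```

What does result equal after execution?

Step 1: count = 25 globally.
Step 2: f() declares global count and sets it to 97.
Step 3: After f(), global count = 97. result = 97

The answer is 97.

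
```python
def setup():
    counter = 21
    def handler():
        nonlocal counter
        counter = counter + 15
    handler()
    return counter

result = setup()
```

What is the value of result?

Step 1: setup() sets counter = 21.
Step 2: handler() uses nonlocal to modify counter in setup's scope: counter = 21 + 15 = 36.
Step 3: setup() returns the modified counter = 36

The answer is 36.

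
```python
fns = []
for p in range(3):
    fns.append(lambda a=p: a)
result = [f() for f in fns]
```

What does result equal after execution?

Step 1: Default arg a=p captures p at each iteration.
Step 2: Each lambda has its own default: 0, 1, ..., 2.
Step 3: result = [0, 1, 2]

The answer is [0, 1, 2].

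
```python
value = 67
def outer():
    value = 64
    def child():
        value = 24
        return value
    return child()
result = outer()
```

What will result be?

Step 1: Three scopes define value: global (67), outer (64), child (24).
Step 2: child() has its own local value = 24, which shadows both enclosing and global.
Step 3: result = 24 (local wins in LEGB)

The answer is 24.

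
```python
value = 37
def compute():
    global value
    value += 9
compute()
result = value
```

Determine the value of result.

Step 1: value = 37 globally.
Step 2: compute() modifies global value: value += 9 = 46.
Step 3: result = 46

The answer is 46.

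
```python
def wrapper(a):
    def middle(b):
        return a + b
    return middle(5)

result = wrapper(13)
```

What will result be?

Step 1: wrapper(13) passes a = 13.
Step 2: middle(5) has b = 5, reads a = 13 from enclosing.
Step 3: result = 13 + 5 = 18

The answer is 18.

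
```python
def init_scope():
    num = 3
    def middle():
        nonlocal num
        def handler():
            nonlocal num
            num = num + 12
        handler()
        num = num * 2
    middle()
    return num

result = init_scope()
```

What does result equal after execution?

Step 1: num = 3.
Step 2: handler() adds 12: num = 3 + 12 = 15.
Step 3: middle() doubles: num = 15 * 2 = 30.
Step 4: result = 30

The answer is 30.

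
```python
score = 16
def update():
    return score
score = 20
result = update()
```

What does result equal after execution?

Step 1: score is first set to 16, then reassigned to 20.
Step 2: update() is called after the reassignment, so it looks up the current global score = 20.
Step 3: result = 20

The answer is 20.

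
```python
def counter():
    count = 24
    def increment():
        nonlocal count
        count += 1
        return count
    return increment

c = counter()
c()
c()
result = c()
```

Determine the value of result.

Step 1: counter() creates closure with count = 24.
Step 2: Each c() call increments count via nonlocal. After 3 calls: 24 + 3 = 27.
Step 3: result = 27

The answer is 27.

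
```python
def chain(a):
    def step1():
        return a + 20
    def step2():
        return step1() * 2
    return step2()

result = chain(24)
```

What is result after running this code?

Step 1: chain(24) captures a = 24.
Step 2: step2() calls step1() which returns 24 + 20 = 44.
Step 3: step2() returns 44 * 2 = 88

The answer is 88.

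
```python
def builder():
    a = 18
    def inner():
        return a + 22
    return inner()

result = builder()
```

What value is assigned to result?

Step 1: builder() defines a = 18.
Step 2: inner() reads a = 18 from enclosing scope, returns 18 + 22 = 40.
Step 3: result = 40

The answer is 40.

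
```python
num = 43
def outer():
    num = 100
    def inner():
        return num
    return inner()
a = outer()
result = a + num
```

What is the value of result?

Step 1: outer() has local num = 100. inner() reads from enclosing.
Step 2: outer() returns 100. Global num = 43 unchanged.
Step 3: result = 100 + 43 = 143

The answer is 143.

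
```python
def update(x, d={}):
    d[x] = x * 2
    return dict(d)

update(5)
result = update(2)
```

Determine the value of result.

Step 1: Mutable default dict is shared across calls.
Step 2: First call adds 5: 10. Second call adds 2: 4.
Step 3: result = {5: 10, 2: 4}

The answer is {5: 10, 2: 4}.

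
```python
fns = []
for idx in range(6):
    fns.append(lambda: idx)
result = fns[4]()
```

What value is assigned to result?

Step 1: The loop creates 6 lambdas, all referencing the same variable idx.
Step 2: After the loop, idx = 5 (final value).
Step 3: fns[4]() looks up idx at call time and finds 5. This is the late binding gotcha. result = 5

The answer is 5.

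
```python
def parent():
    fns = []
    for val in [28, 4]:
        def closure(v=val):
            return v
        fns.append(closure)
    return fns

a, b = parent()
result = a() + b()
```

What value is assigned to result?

Step 1: Default argument v=val captures val at each iteration.
Step 2: a() returns 28 (captured at first iteration), b() returns 4 (captured at second).
Step 3: result = 28 + 4 = 32

The answer is 32.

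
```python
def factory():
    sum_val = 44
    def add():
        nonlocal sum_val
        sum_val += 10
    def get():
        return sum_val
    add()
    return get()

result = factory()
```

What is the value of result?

Step 1: sum_val = 44. add() modifies it via nonlocal, get() reads it.
Step 2: add() makes sum_val = 44 + 10 = 54.
Step 3: get() returns 54. result = 54

The answer is 54.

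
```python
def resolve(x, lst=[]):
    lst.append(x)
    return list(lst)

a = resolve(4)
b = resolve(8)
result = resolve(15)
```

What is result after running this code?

Step 1: Default list is shared. list() creates copies for return values.
Step 2: Internal list grows: [4] -> [4, 8] -> [4, 8, 15].
Step 3: result = [4, 8, 15]

The answer is [4, 8, 15].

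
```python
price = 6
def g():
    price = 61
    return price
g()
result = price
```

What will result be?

Step 1: Global price = 6.
Step 2: g() creates local price = 61 (shadow, not modification).
Step 3: After g() returns, global price is unchanged. result = 6

The answer is 6.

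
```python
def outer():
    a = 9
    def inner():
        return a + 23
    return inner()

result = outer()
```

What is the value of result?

Step 1: outer() defines a = 9.
Step 2: inner() reads a = 9 from enclosing scope, returns 9 + 23 = 32.
Step 3: result = 32

The answer is 32.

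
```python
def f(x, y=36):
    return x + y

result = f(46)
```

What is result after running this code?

Step 1: f(46) uses default y = 36.
Step 2: Returns 46 + 36 = 82.
Step 3: result = 82

The answer is 82.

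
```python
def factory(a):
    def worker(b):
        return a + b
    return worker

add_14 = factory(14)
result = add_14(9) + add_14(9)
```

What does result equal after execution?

Step 1: add_14 captures a = 14.
Step 2: add_14(9) = 14 + 9 = 23, called twice.
Step 3: result = 23 + 23 = 46

The answer is 46.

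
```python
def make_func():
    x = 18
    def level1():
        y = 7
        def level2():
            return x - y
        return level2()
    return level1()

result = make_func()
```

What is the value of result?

Step 1: x = 18 in make_func. y = 7 in level1.
Step 2: level2() reads x = 18 and y = 7 from enclosing scopes.
Step 3: result = 18 - 7 = 11

The answer is 11.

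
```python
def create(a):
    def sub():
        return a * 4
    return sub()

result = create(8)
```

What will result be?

Step 1: create(8) binds parameter a = 8.
Step 2: sub() accesses a = 8 from enclosing scope.
Step 3: result = 8 * 4 = 32

The answer is 32.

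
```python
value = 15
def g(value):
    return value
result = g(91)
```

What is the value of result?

Step 1: Global value = 15.
Step 2: g(91) takes parameter value = 91, which shadows the global.
Step 3: result = 91

The answer is 91.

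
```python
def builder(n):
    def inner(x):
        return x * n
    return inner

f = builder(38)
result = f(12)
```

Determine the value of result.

Step 1: builder(38) creates a closure capturing n = 38.
Step 2: f(12) computes 12 * 38 = 456.
Step 3: result = 456

The answer is 456.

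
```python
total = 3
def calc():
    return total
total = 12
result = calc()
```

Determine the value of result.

Step 1: total is first set to 3, then reassigned to 12.
Step 2: calc() is called after the reassignment, so it looks up the current global total = 12.
Step 3: result = 12

The answer is 12.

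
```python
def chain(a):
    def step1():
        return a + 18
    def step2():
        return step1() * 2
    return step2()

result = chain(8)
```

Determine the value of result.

Step 1: chain(8) captures a = 8.
Step 2: step2() calls step1() which returns 8 + 18 = 26.
Step 3: step2() returns 26 * 2 = 52

The answer is 52.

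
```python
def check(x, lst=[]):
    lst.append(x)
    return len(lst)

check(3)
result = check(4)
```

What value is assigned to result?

Step 1: Mutable default list persists between calls.
Step 2: First call: lst = [3], len = 1. Second call: lst = [3, 4], len = 2.
Step 3: result = 2

The answer is 2.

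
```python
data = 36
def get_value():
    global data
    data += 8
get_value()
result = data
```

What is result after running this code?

Step 1: data = 36 globally.
Step 2: get_value() modifies global data: data += 8 = 44.
Step 3: result = 44

The answer is 44.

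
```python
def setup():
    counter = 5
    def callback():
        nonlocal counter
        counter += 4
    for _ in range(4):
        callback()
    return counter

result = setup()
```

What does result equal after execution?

Step 1: counter = 5.
Step 2: callback() is called 4 times in a loop, each adding 4 via nonlocal.
Step 3: counter = 5 + 4 * 4 = 21

The answer is 21.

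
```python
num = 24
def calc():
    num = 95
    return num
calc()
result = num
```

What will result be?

Step 1: num = 24 globally.
Step 2: calc() creates a LOCAL num = 95 (no global keyword!).
Step 3: The global num is unchanged. result = 24

The answer is 24.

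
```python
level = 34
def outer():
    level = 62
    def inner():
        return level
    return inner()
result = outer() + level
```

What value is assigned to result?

Step 1: Global level = 34. outer() shadows with level = 62.
Step 2: inner() returns enclosing level = 62. outer() = 62.
Step 3: result = 62 + global level (34) = 96

The answer is 96.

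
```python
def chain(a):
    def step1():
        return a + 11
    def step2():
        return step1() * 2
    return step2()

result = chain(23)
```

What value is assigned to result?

Step 1: chain(23) captures a = 23.
Step 2: step2() calls step1() which returns 23 + 11 = 34.
Step 3: step2() returns 34 * 2 = 68

The answer is 68.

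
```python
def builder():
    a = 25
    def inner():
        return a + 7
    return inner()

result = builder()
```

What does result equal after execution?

Step 1: builder() defines a = 25.
Step 2: inner() reads a = 25 from enclosing scope, returns 25 + 7 = 32.
Step 3: result = 32

The answer is 32.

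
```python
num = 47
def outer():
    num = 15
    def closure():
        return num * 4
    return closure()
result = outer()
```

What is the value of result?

Step 1: outer() shadows global num with num = 15.
Step 2: closure() finds num = 15 in enclosing scope, computes 15 * 4 = 60.
Step 3: result = 60

The answer is 60.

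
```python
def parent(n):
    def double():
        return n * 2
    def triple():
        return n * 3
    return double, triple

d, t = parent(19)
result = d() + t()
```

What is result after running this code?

Step 1: Both closures capture the same n = 19.
Step 2: d() = 19 * 2 = 38, t() = 19 * 3 = 57.
Step 3: result = 38 + 57 = 95

The answer is 95.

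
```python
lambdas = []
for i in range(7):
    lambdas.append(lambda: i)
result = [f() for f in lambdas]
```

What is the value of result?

Step 1: All 7 lambdas share the same variable i.
Step 2: After the loop, i = 6.
Step 3: Each call returns 6. result = [6, 6, 6, 6, 6, 6, 6]

The answer is [6, 6, 6, 6, 6, 6, 6].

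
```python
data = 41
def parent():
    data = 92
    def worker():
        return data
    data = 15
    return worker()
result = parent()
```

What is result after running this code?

Step 1: parent() sets data = 92, then later data = 15.
Step 2: worker() is called after data is reassigned to 15. Closures capture variables by reference, not by value.
Step 3: result = 15

The answer is 15.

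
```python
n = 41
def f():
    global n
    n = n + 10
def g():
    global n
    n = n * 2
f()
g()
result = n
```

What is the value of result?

Step 1: n = 41.
Step 2: f() adds 10: n = 41 + 10 = 51.
Step 3: g() doubles: n = 51 * 2 = 102.
Step 4: result = 102

The answer is 102.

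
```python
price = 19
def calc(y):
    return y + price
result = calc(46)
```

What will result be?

Step 1: price = 19 is defined globally.
Step 2: calc(46) uses parameter y = 46 and looks up price from global scope = 19.
Step 3: result = 46 + 19 = 65

The answer is 65.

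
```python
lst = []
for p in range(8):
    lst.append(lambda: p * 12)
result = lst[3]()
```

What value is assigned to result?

Step 1: All lambdas reference the same variable p (late binding).
Step 2: After the loop, p = 7. Every lambda returns p * 12.
Step 3: lst[3]() = 7 * 12 = 84

The answer is 84.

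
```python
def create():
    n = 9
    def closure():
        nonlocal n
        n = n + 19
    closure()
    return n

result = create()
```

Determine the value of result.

Step 1: create() sets n = 9.
Step 2: closure() uses nonlocal to modify n in create's scope: n = 9 + 19 = 28.
Step 3: create() returns the modified n = 28

The answer is 28.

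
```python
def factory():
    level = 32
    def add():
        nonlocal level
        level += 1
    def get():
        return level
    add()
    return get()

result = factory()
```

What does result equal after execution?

Step 1: level = 32. add() modifies it via nonlocal, get() reads it.
Step 2: add() makes level = 32 + 1 = 33.
Step 3: get() returns 33. result = 33

The answer is 33.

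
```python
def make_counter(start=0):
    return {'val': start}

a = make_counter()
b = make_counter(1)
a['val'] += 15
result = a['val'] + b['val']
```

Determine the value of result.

Step 1: make_counter() returns a new dict each call (immutable default 0).
Step 2: a = {'val': 0}, b = {'val': 1}.
Step 3: a['val'] += 15 = 15. result = 15 + 1 = 16

The answer is 16.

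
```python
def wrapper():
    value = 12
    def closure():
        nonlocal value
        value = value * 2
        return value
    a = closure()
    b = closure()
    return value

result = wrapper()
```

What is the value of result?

Step 1: value starts at 12.
Step 2: First closure(): value = 12 * 2 = 24.
Step 3: Second closure(): value = 24 * 2 = 48.
Step 4: result = 48

The answer is 48.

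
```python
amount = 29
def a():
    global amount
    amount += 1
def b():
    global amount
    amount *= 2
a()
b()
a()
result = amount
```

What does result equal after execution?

Step 1: amount = 29.
Step 2: a(): amount = 29 + 1 = 30.
Step 3: b(): amount = 30 * 2 = 60.
Step 4: a(): amount = 60 + 1 = 61

The answer is 61.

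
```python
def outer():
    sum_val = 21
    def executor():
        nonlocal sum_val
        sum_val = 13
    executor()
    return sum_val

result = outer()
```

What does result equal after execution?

Step 1: outer() sets sum_val = 21.
Step 2: executor() uses nonlocal to reassign sum_val = 13.
Step 3: result = 13

The answer is 13.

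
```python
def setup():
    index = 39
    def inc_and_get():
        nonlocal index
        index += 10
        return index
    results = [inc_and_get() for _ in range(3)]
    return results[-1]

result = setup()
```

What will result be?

Step 1: index = 39.
Step 2: Three calls to inc_and_get(), each adding 10.
Step 3: Last value = 39 + 10 * 3 = 69

The answer is 69.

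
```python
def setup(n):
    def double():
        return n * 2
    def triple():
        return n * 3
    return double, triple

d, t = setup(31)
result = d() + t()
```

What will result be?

Step 1: Both closures capture the same n = 31.
Step 2: d() = 31 * 2 = 62, t() = 31 * 3 = 93.
Step 3: result = 62 + 93 = 155

The answer is 155.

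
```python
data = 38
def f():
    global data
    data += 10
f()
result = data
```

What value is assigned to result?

Step 1: data = 38 globally.
Step 2: f() modifies global data: data += 10 = 48.
Step 3: result = 48

The answer is 48.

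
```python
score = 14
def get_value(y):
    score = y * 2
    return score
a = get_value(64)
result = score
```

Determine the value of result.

Step 1: Global score = 14.
Step 2: get_value(64) creates local score = 64 * 2 = 128.
Step 3: Global score unchanged because no global keyword. result = 14

The answer is 14.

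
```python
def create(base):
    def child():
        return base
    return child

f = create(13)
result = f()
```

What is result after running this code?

Step 1: create(13) creates closure capturing base = 13.
Step 2: f() returns the captured base = 13.
Step 3: result = 13

The answer is 13.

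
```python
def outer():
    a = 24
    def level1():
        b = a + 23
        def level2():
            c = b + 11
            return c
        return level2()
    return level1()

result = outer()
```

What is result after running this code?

Step 1: a = 24. b = a + 23 = 47.
Step 2: c = b + 11 = 47 + 11 = 58.
Step 3: result = 58

The answer is 58.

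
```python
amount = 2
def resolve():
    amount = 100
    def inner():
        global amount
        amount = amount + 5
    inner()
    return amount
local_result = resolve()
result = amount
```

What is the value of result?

Step 1: Global amount = 2. resolve() creates local amount = 100.
Step 2: inner() declares global amount and adds 5: global amount = 2 + 5 = 7.
Step 3: resolve() returns its local amount = 100 (unaffected by inner).
Step 4: result = global amount = 7

The answer is 7.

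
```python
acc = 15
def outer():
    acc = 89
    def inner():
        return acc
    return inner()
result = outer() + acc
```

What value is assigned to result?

Step 1: Global acc = 15. outer() shadows with acc = 89.
Step 2: inner() returns enclosing acc = 89. outer() = 89.
Step 3: result = 89 + global acc (15) = 104

The answer is 104.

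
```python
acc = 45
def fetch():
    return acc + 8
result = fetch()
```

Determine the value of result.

Step 1: acc = 45 is defined globally.
Step 2: fetch() looks up acc from global scope = 45, then computes 45 + 8 = 53.
Step 3: result = 53

The answer is 53.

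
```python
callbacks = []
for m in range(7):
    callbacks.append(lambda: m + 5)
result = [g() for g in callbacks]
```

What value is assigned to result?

Step 1: All lambdas capture m by reference. After the loop, m = 6.
Step 2: Each call returns 6 + 5 = 11.
Step 3: result = [11, 11, 11, 11, 11, 11, 11]

The answer is [11, 11, 11, 11, 11, 11, 11].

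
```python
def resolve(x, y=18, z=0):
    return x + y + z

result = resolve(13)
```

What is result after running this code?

Step 1: resolve(13) uses defaults y = 18, z = 0.
Step 2: Returns 13 + 18 + 0 = 31.
Step 3: result = 31

The answer is 31.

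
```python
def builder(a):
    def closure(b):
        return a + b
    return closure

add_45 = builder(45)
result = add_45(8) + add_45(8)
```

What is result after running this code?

Step 1: add_45 captures a = 45.
Step 2: add_45(8) = 45 + 8 = 53, called twice.
Step 3: result = 53 + 53 = 106

The answer is 106.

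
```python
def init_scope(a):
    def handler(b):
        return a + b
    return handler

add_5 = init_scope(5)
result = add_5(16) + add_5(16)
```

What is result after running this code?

Step 1: add_5 captures a = 5.
Step 2: add_5(16) = 5 + 16 = 21, called twice.
Step 3: result = 21 + 21 = 42

The answer is 42.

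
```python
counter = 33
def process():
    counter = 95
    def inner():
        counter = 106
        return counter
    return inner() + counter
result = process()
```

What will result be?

Step 1: process() has local counter = 95. inner() has local counter = 106.
Step 2: inner() returns its local counter = 106.
Step 3: process() returns 106 + its own counter (95) = 201

The answer is 201.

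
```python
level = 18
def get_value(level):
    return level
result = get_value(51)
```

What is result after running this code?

Step 1: Global level = 18.
Step 2: get_value(51) takes parameter level = 51, which shadows the global.
Step 3: result = 51

The answer is 51.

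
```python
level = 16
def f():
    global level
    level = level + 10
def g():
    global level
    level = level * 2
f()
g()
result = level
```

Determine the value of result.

Step 1: level = 16.
Step 2: f() adds 10: level = 16 + 10 = 26.
Step 3: g() doubles: level = 26 * 2 = 52.
Step 4: result = 52

The answer is 52.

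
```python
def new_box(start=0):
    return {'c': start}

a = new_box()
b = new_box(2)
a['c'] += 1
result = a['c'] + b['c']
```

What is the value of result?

Step 1: new_box() returns a new dict each call (immutable default 0).
Step 2: a = {'c': 0}, b = {'c': 2}.
Step 3: a['c'] += 1 = 1. result = 1 + 2 = 3

The answer is 3.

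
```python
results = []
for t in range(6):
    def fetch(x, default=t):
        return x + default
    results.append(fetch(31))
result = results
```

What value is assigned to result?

Step 1: Default argument default=t is evaluated at function definition time.
Step 2: Each iteration creates fetch with default = current t value.
Step 3: fetch(31) returns 31 + default. results = [31, 32, 33, 34, 35, 36]

The answer is [31, 32, 33, 34, 35, 36].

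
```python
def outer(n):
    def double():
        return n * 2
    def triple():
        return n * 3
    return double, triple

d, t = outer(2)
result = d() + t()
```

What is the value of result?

Step 1: Both closures capture the same n = 2.
Step 2: d() = 2 * 2 = 4, t() = 2 * 3 = 6.
Step 3: result = 4 + 6 = 10

The answer is 10.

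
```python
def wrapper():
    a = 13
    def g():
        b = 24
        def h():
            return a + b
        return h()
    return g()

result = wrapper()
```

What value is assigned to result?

Step 1: wrapper() defines a = 13. g() defines b = 24.
Step 2: h() accesses both from enclosing scopes: a = 13, b = 24.
Step 3: result = 13 + 24 = 37

The answer is 37.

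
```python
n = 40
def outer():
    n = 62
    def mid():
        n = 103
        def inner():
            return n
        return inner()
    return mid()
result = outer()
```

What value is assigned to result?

Step 1: Three levels of shadowing: global 40, outer 62, mid 103.
Step 2: inner() finds n = 103 in enclosing mid() scope.
Step 3: result = 103

The answer is 103.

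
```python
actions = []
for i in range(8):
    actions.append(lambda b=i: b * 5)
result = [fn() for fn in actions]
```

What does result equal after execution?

Step 1: Default arg b=i captures i at each iteration.
Step 2: actions[k] has b defaulting to k, returns k * 5.
Step 3: result = [0, 5, 10, 15, 20, 25, 30, 35]

The answer is [0, 5, 10, 15, 20, 25, 30, 35].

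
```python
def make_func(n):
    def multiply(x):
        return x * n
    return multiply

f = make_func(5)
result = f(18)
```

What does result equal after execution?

Step 1: make_func(5) returns multiply closure with n = 5.
Step 2: f(18) computes 18 * 5 = 90.
Step 3: result = 90

The answer is 90.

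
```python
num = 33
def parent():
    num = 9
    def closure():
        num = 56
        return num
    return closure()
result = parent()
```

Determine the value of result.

Step 1: Three scopes define num: global (33), parent (9), closure (56).
Step 2: closure() has its own local num = 56, which shadows both enclosing and global.
Step 3: result = 56 (local wins in LEGB)

The answer is 56.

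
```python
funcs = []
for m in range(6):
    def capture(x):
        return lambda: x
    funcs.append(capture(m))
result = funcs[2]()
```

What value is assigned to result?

Step 1: capture(m) creates a new scope capturing x = m at call time.
Step 2: funcs[2] = capture(2), so its lambda captures x = 2.
Step 3: result = 2 (closure factory fixes late binding)

The answer is 2.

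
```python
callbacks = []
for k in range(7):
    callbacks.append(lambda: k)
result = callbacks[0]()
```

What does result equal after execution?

Step 1: The loop creates 7 lambdas, all referencing the same variable k.
Step 2: After the loop, k = 6 (final value).
Step 3: callbacks[0]() looks up k at call time and finds 6. This is the late binding gotcha. result = 6

The answer is 6.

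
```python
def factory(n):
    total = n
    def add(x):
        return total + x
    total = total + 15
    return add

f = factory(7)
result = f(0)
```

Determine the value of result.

Step 1: factory(7) sets total = 7, then total = 7 + 15 = 22.
Step 2: Closures capture by reference, so add sees total = 22.
Step 3: f(0) returns 22 + 0 = 22

The answer is 22.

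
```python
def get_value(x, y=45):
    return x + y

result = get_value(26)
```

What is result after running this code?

Step 1: get_value(26) uses default y = 45.
Step 2: Returns 26 + 45 = 71.
Step 3: result = 71

The answer is 71.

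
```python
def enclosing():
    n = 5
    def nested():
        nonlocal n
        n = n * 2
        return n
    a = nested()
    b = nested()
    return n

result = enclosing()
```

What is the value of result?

Step 1: n starts at 5.
Step 2: First nested(): n = 5 * 2 = 10.
Step 3: Second nested(): n = 10 * 2 = 20.
Step 4: result = 20

The answer is 20.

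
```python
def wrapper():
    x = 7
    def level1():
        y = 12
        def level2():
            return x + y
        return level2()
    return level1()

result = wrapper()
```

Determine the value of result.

Step 1: x = 7 in wrapper. y = 12 in level1.
Step 2: level2() reads x = 7 and y = 12 from enclosing scopes.
Step 3: result = 7 + 12 = 19

The answer is 19.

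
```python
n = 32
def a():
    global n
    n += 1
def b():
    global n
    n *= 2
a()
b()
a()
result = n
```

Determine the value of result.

Step 1: n = 32.
Step 2: a(): n = 32 + 1 = 33.
Step 3: b(): n = 33 * 2 = 66.
Step 4: a(): n = 66 + 1 = 67

The answer is 67.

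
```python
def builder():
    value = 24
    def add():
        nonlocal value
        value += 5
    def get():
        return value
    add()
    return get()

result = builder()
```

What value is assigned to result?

Step 1: value = 24. add() modifies it via nonlocal, get() reads it.
Step 2: add() makes value = 24 + 5 = 29.
Step 3: get() returns 29. result = 29

The answer is 29.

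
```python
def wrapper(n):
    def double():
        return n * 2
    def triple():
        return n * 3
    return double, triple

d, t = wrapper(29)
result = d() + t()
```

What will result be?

Step 1: Both closures capture the same n = 29.
Step 2: d() = 29 * 2 = 58, t() = 29 * 3 = 87.
Step 3: result = 58 + 87 = 145

The answer is 145.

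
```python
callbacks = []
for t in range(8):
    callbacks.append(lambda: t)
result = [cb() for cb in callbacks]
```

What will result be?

Step 1: All 8 lambdas share the same variable t.
Step 2: After the loop, t = 7.
Step 3: Each call returns 7. result = [7, 7, 7, 7, 7, 7, 7, 7]

The answer is [7, 7, 7, 7, 7, 7, 7, 7].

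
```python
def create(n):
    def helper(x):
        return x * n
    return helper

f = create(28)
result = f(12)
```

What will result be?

Step 1: create(28) creates a closure capturing n = 28.
Step 2: f(12) computes 12 * 28 = 336.
Step 3: result = 336

The answer is 336.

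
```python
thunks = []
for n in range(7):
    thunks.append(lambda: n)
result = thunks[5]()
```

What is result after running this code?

Step 1: The loop creates 7 lambdas, all referencing the same variable n.
Step 2: After the loop, n = 6 (final value).
Step 3: thunks[5]() looks up n at call time and finds 6. This is the late binding gotcha. result = 6

The answer is 6.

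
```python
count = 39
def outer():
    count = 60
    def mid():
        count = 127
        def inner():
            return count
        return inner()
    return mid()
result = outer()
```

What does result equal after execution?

Step 1: Three levels of shadowing: global 39, outer 60, mid 127.
Step 2: inner() finds count = 127 in enclosing mid() scope.
Step 3: result = 127

The answer is 127.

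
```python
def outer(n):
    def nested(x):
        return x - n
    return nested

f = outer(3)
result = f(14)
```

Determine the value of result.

Step 1: outer(3) creates a closure capturing n = 3.
Step 2: f(14) computes 14 - 3 = 11.
Step 3: result = 11

The answer is 11.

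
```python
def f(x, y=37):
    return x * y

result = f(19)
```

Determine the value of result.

Step 1: f(19) uses default y = 37.
Step 2: Returns 19 * 37 = 703.
Step 3: result = 703

The answer is 703.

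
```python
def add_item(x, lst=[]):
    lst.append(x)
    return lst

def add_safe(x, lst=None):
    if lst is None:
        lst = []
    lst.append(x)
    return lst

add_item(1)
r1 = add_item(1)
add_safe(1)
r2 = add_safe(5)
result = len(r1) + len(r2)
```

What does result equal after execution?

Step 1: add_item shares mutable default: after 2 calls, lst = [1, 1], len = 2.
Step 2: add_safe creates fresh list each time: r2 = [5], len = 1.
Step 3: result = 2 + 1 = 3

The answer is 3.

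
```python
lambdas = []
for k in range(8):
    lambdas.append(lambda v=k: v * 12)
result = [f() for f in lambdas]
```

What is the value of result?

Step 1: Default arg v=k captures k at each iteration.
Step 2: lambdas[k] has v defaulting to k, returns k * 12.
Step 3: result = [0, 12, 24, 36, 48, 60, 72, 84]

The answer is [0, 12, 24, 36, 48, 60, 72, 84].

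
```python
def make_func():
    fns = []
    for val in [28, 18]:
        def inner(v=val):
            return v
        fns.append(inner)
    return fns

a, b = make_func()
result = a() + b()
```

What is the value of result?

Step 1: Default argument v=val captures val at each iteration.
Step 2: a() returns 28 (captured at first iteration), b() returns 18 (captured at second).
Step 3: result = 28 + 18 = 46

The answer is 46.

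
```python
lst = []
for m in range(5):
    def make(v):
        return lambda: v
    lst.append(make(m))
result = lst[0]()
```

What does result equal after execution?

Step 1: make(m) creates a new scope capturing v = m at call time.
Step 2: lst[0] = make(0), so its lambda captures v = 0.
Step 3: result = 0 (closure factory fixes late binding)

The answer is 0.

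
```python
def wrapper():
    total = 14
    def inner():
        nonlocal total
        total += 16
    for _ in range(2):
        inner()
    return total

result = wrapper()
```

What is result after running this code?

Step 1: total = 14.
Step 2: inner() is called 2 times in a loop, each adding 16 via nonlocal.
Step 3: total = 14 + 16 * 2 = 46

The answer is 46.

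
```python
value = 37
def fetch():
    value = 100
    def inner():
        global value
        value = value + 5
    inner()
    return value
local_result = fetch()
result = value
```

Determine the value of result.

Step 1: Global value = 37. fetch() creates local value = 100.
Step 2: inner() declares global value and adds 5: global value = 37 + 5 = 42.
Step 3: fetch() returns its local value = 100 (unaffected by inner).
Step 4: result = global value = 42

The answer is 42.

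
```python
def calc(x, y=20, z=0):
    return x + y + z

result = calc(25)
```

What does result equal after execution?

Step 1: calc(25) uses defaults y = 20, z = 0.
Step 2: Returns 25 + 20 + 0 = 45.
Step 3: result = 45

The answer is 45.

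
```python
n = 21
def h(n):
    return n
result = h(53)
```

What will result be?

Step 1: Global n = 21.
Step 2: h(53) takes parameter n = 53, which shadows the global.
Step 3: result = 53

The answer is 53.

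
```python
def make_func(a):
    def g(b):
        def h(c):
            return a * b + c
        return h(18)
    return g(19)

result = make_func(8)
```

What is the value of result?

Step 1: a = 8, b = 19, c = 18.
Step 2: h() computes a * b + c = 8 * 19 + 18 = 170.
Step 3: result = 170

The answer is 170.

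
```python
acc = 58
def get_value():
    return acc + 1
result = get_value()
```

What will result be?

Step 1: acc = 58 is defined globally.
Step 2: get_value() looks up acc from global scope = 58, then computes 58 + 1 = 59.
Step 3: result = 59

The answer is 59.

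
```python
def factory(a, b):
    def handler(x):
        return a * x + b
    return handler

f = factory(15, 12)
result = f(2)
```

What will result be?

Step 1: factory(15, 12) captures a = 15, b = 12.
Step 2: f(2) computes 15 * 2 + 12 = 42.
Step 3: result = 42

The answer is 42.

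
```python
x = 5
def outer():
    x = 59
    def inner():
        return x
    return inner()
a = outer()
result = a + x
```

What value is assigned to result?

Step 1: outer() has local x = 59. inner() reads from enclosing.
Step 2: outer() returns 59. Global x = 5 unchanged.
Step 3: result = 59 + 5 = 64

The answer is 64.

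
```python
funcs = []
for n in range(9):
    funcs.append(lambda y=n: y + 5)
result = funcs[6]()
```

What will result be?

Step 1: Default argument y=n captures n's value at definition time.
Step 2: funcs[6] was defined when n = 6, so y defaults to 6.
Step 3: result = 6 + 5 = 11 (default arg fixes the late binding issue)

The answer is 11.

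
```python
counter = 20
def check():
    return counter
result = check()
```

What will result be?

Step 1: counter = 20 is defined in the global scope.
Step 2: check() looks up counter. No local counter exists, so Python checks the global scope via LEGB rule and finds counter = 20.
Step 3: result = 20

The answer is 20.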